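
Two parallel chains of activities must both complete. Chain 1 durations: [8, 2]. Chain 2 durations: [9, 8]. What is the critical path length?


Path A total = 8 + 2 = 10
Path B total = 9 + 8 = 17
Critical path = longest path = max(10, 17) = 17

17


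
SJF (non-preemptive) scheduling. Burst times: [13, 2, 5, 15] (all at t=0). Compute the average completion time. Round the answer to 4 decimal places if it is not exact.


SJF order (ascending): [2, 5, 13, 15]
Completion times:
  Job 1: burst=2, C=2
  Job 2: burst=5, C=7
  Job 3: burst=13, C=20
  Job 4: burst=15, C=35
Average completion = 64/4 = 16.0

16.0


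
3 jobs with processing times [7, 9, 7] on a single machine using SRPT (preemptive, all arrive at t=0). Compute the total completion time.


Since all jobs arrive at t=0, SRPT equals SPT ordering.
SPT order: [7, 7, 9]
Completion times:
  Job 1: p=7, C=7
  Job 2: p=7, C=14
  Job 3: p=9, C=23
Total completion time = 7 + 14 + 23 = 44

44


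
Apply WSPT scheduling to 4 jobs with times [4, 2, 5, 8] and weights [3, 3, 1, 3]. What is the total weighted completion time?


Compute p/w ratios and sort ascending (WSPT): [(2, 3), (4, 3), (8, 3), (5, 1)]
Compute weighted completion times:
  Job (p=2,w=3): C=2, w*C=3*2=6
  Job (p=4,w=3): C=6, w*C=3*6=18
  Job (p=8,w=3): C=14, w*C=3*14=42
  Job (p=5,w=1): C=19, w*C=1*19=19
Total weighted completion time = 85

85


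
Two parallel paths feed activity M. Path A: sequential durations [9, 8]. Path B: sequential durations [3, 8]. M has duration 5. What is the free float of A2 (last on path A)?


ES(A2) = sum of predecessors on chain A = 9
EF(A2) = ES + duration = 9 + 8 = 17
Successor of A2 is M. ES(M) = max(sum(A), sum(B)) = max(17, 11) = 17
Free float = ES(successor) - EF(current) = 17 - 17 = 0

0


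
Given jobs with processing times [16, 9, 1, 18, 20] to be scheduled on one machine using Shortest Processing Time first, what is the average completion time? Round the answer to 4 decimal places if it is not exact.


Sort jobs by processing time (SPT order): [1, 9, 16, 18, 20]
Compute completion times sequentially:
  Job 1: processing = 1, completes at 1
  Job 2: processing = 9, completes at 10
  Job 3: processing = 16, completes at 26
  Job 4: processing = 18, completes at 44
  Job 5: processing = 20, completes at 64
Sum of completion times = 145
Average completion time = 145/5 = 29.0

29.0


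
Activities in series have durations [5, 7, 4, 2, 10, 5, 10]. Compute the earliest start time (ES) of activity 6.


Activity 6 starts after activities 1 through 5 complete.
Predecessor durations: [5, 7, 4, 2, 10]
ES = 5 + 7 + 4 + 2 + 10 = 28

28


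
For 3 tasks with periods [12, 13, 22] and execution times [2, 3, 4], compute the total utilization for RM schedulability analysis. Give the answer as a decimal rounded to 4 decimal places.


Compute individual utilizations (exact fractions):
  Task 1: C/T = 2/12 = 1/6 (approx. 0.1667)
  Task 2: C/T = 3/13 (approx. 0.2308)
  Task 3: C/T = 4/22 = 2/11 (approx. 0.1818)
Total utilization U = 1/6 + 3/13 + 2/11 = 497/858
Rounded to 4 decimal places: U = 0.5793
RM (Liu & Layland) bound for 3 tasks = 0.779763; compare with U = 497/858 (approx. 0.579254)
U <= bound, so schedulable by RM sufficient condition.

0.5793


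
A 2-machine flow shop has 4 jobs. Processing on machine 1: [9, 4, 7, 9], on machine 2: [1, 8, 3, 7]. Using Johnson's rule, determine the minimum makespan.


Apply Johnson's rule:
  Group 1 (a <= b): [(2, 4, 8)]
  Group 2 (a > b): [(4, 9, 7), (3, 7, 3), (1, 9, 1)]
Optimal job order: [2, 4, 3, 1]
Schedule:
  Job 2: M1 done at 4, M2 done at 12
  Job 4: M1 done at 13, M2 done at 20
  Job 3: M1 done at 20, M2 done at 23
  Job 1: M1 done at 29, M2 done at 30
Makespan = 30

30


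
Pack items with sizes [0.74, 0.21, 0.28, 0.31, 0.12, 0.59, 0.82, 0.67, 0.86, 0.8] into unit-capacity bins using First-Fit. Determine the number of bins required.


Place items sequentially using First-Fit:
  Item 0.74 -> new Bin 1
  Item 0.21 -> Bin 1 (now 0.95)
  Item 0.28 -> new Bin 2
  Item 0.31 -> Bin 2 (now 0.59)
  Item 0.12 -> Bin 2 (now 0.71)
  Item 0.59 -> new Bin 3
  Item 0.82 -> new Bin 4
  Item 0.67 -> new Bin 5
  Item 0.86 -> new Bin 6
  Item 0.8 -> new Bin 7
Total bins used = 7

7


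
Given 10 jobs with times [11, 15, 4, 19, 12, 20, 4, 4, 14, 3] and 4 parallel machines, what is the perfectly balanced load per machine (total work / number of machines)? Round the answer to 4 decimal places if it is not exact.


Total processing time = 11 + 15 + 4 + 19 + 12 + 20 + 4 + 4 + 14 + 3 = 106
Number of machines = 4
Ideal balanced load = 106 / 4 = 26.5

26.5


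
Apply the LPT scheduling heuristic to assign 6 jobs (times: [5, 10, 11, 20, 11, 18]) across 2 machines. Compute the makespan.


Sort jobs in decreasing order (LPT): [20, 18, 11, 11, 10, 5]
Assign each job to the least loaded machine:
  Machine 1: jobs [20, 11, 5], load = 36
  Machine 2: jobs [18, 11, 10], load = 39
Makespan = max load = 39

39


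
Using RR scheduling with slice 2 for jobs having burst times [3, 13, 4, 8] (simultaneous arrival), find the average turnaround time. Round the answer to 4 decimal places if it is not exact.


Time quantum = 2
Execution trace:
  J1 runs 2 units, time = 2
  J2 runs 2 units, time = 4
  J3 runs 2 units, time = 6
  J4 runs 2 units, time = 8
  J1 runs 1 units, time = 9
  J2 runs 2 units, time = 11
  J3 runs 2 units, time = 13
  J4 runs 2 units, time = 15
  J2 runs 2 units, time = 17
  J4 runs 2 units, time = 19
  J2 runs 2 units, time = 21
  J4 runs 2 units, time = 23
  J2 runs 2 units, time = 25
  J2 runs 2 units, time = 27
  J2 runs 1 units, time = 28
Finish times: [9, 28, 13, 23]
Average turnaround = 73/4 = 18.25

18.25


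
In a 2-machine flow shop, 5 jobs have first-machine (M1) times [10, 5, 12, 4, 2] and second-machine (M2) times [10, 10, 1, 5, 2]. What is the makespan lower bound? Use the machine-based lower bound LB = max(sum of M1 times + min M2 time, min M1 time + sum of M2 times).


LB1 = sum(M1 times) + min(M2 times) = 33 + 1 = 34
LB2 = min(M1 times) + sum(M2 times) = 2 + 28 = 30
Lower bound = max(LB1, LB2) = max(34, 30) = 34

34


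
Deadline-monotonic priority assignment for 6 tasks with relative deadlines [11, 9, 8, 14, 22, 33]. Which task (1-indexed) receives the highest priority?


Sort tasks by relative deadline (ascending):
  Task 3: deadline = 8
  Task 2: deadline = 9
  Task 1: deadline = 11
  Task 4: deadline = 14
  Task 5: deadline = 22
  Task 6: deadline = 33
Priority order (highest first): [3, 2, 1, 4, 5, 6]
Highest priority task = 3

3


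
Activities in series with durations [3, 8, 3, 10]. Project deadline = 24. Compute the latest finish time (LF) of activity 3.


LF(activity 3) = deadline - sum of successor durations
Successors: activities 4 through 4 with durations [10]
Sum of successor durations = 10
LF = 24 - 10 = 14

14


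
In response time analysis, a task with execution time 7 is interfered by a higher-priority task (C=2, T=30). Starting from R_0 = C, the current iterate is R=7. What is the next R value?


R_next = C + ceil(R_prev / T_hp) * C_hp
ceil(7 / 30) = ceil(0.2333) = 1
Interference = 1 * 2 = 2
R_next = 7 + 2 = 9

9


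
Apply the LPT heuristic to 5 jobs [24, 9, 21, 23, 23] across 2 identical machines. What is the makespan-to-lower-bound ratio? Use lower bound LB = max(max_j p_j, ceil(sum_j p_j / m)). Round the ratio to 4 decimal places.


LPT order: [24, 23, 23, 21, 9]
Machine loads after assignment: [54, 46]
LPT makespan = 54
Lower bound = max(max_job, ceil(total/2)) = max(24, 50) = 50
Ratio = 54 / 50 = 1.08

1.08


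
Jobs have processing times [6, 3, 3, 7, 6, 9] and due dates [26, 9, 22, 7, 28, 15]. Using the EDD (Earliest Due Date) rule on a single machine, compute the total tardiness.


Sort by due date (EDD order): [(7, 7), (3, 9), (9, 15), (3, 22), (6, 26), (6, 28)]
Compute completion times and tardiness:
  Job 1: p=7, d=7, C=7, tardiness=max(0,7-7)=0
  Job 2: p=3, d=9, C=10, tardiness=max(0,10-9)=1
  Job 3: p=9, d=15, C=19, tardiness=max(0,19-15)=4
  Job 4: p=3, d=22, C=22, tardiness=max(0,22-22)=0
  Job 5: p=6, d=26, C=28, tardiness=max(0,28-26)=2
  Job 6: p=6, d=28, C=34, tardiness=max(0,34-28)=6
Total tardiness = 13

13


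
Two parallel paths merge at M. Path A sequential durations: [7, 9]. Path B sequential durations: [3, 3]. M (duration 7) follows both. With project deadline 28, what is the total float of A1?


Forward pass: ES(A1) = sum of predecessors on chain A = 0
EF = ES + duration = 0 + 7 = 7
Backward pass: LF(M) = deadline = 28; LS(M) = 28 - 7 = 21
LF(A1) = LS(M) - sum(successors on chain A) = 21 - 9 = 12
LS = LF - duration = 12 - 7 = 5
Total float = LS - ES = 5 - 0 = 5

5


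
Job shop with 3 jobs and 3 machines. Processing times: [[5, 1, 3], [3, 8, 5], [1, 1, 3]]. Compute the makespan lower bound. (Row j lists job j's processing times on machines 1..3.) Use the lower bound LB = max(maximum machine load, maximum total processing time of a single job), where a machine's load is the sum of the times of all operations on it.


Machine loads:
  Machine 1: 5 + 3 + 1 = 9
  Machine 2: 1 + 8 + 1 = 10
  Machine 3: 3 + 5 + 3 = 11
Max machine load = 11
Job totals:
  Job 1: 9
  Job 2: 16
  Job 3: 5
Max job total = 16
Lower bound = max(11, 16) = 16

16


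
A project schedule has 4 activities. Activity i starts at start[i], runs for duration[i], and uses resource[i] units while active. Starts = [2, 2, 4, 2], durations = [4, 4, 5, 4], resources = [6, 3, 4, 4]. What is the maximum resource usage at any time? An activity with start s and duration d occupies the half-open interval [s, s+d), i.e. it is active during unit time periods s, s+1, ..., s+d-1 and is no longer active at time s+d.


Each activity i is active on [start_i, start_i + duration_i).
Compute total resource usage per time slot:
  t=0: active resources = [], total = 0
  t=1: active resources = [], total = 0
  t=2: active resources = [6, 3, 4], total = 13
  t=3: active resources = [6, 3, 4], total = 13
  t=4: active resources = [6, 3, 4, 4], total = 17
  t=5: active resources = [6, 3, 4, 4], total = 17
  t=6: active resources = [4], total = 4
  t=7: active resources = [4], total = 4
  t=8: active resources = [4], total = 4
Peak resource demand = 17

17


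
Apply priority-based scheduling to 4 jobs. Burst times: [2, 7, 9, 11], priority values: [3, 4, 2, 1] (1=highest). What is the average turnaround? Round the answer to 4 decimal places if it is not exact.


Sort by priority (ascending = highest first):
Order: [(1, 11), (2, 9), (3, 2), (4, 7)]
Completion times:
  Priority 1, burst=11, C=11
  Priority 2, burst=9, C=20
  Priority 3, burst=2, C=22
  Priority 4, burst=7, C=29
Average turnaround = 82/4 = 20.5

20.5


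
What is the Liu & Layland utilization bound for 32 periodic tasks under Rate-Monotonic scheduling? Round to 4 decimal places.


Compute 2^(1/32) = 1.0218971487
Subtract 1: 1.0218971487 - 1 = 0.0218971487
Multiply by n: 32 * 0.0218971487 = 0.7007087584
Round to 4 dp: 0.7007

0.7007


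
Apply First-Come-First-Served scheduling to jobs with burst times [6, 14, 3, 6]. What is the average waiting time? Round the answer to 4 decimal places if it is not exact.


FCFS order (as given): [6, 14, 3, 6]
Waiting times:
  Job 1: wait = 0
  Job 2: wait = 6
  Job 3: wait = 20
  Job 4: wait = 23
Sum of waiting times = 49
Average waiting time = 49/4 = 12.25

12.25


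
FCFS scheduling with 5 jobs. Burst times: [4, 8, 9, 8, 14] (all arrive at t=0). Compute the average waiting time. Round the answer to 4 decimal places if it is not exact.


FCFS order (as given): [4, 8, 9, 8, 14]
Waiting times:
  Job 1: wait = 0
  Job 2: wait = 4
  Job 3: wait = 12
  Job 4: wait = 21
  Job 5: wait = 29
Sum of waiting times = 66
Average waiting time = 66/5 = 13.2

13.2


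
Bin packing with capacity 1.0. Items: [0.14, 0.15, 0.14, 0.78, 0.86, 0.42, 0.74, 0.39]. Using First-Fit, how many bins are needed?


Place items sequentially using First-Fit:
  Item 0.14 -> new Bin 1
  Item 0.15 -> Bin 1 (now 0.29)
  Item 0.14 -> Bin 1 (now 0.43)
  Item 0.78 -> new Bin 2
  Item 0.86 -> new Bin 3
  Item 0.42 -> Bin 1 (now 0.85)
  Item 0.74 -> new Bin 4
  Item 0.39 -> new Bin 5
Total bins used = 5

5


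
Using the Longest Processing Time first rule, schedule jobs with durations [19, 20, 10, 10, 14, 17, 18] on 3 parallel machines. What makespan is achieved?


Sort jobs in decreasing order (LPT): [20, 19, 18, 17, 14, 10, 10]
Assign each job to the least loaded machine:
  Machine 1: jobs [20, 10, 10], load = 40
  Machine 2: jobs [19, 14], load = 33
  Machine 3: jobs [18, 17], load = 35
Makespan = max load = 40

40


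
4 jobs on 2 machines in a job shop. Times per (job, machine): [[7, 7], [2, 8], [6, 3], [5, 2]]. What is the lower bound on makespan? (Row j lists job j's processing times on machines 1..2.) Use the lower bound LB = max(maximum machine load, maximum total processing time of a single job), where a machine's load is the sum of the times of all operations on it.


Machine loads:
  Machine 1: 7 + 2 + 6 + 5 = 20
  Machine 2: 7 + 8 + 3 + 2 = 20
Max machine load = 20
Job totals:
  Job 1: 14
  Job 2: 10
  Job 3: 9
  Job 4: 7
Max job total = 14
Lower bound = max(20, 14) = 20

20


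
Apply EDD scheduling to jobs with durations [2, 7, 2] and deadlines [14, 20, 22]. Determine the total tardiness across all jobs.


Sort by due date (EDD order): [(2, 14), (7, 20), (2, 22)]
Compute completion times and tardiness:
  Job 1: p=2, d=14, C=2, tardiness=max(0,2-14)=0
  Job 2: p=7, d=20, C=9, tardiness=max(0,9-20)=0
  Job 3: p=2, d=22, C=11, tardiness=max(0,11-22)=0
Total tardiness = 0

0


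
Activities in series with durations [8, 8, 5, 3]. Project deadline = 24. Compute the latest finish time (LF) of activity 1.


LF(activity 1) = deadline - sum of successor durations
Successors: activities 2 through 4 with durations [8, 5, 3]
Sum of successor durations = 16
LF = 24 - 16 = 8

8


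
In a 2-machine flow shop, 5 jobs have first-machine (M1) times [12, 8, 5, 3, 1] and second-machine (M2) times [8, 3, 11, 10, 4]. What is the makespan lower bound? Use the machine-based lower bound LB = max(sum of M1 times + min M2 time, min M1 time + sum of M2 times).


LB1 = sum(M1 times) + min(M2 times) = 29 + 3 = 32
LB2 = min(M1 times) + sum(M2 times) = 1 + 36 = 37
Lower bound = max(LB1, LB2) = max(32, 37) = 37

37


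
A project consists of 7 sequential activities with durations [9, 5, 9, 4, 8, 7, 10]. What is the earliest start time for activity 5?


Activity 5 starts after activities 1 through 4 complete.
Predecessor durations: [9, 5, 9, 4]
ES = 9 + 5 + 9 + 4 = 27

27


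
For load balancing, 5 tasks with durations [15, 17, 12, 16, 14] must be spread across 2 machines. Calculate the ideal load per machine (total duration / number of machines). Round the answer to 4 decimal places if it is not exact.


Total processing time = 15 + 17 + 12 + 16 + 14 = 74
Number of machines = 2
Ideal balanced load = 74 / 2 = 37.0

37.0


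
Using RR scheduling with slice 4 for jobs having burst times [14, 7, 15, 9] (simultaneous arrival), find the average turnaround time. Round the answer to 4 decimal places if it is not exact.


Time quantum = 4
Execution trace:
  J1 runs 4 units, time = 4
  J2 runs 4 units, time = 8
  J3 runs 4 units, time = 12
  J4 runs 4 units, time = 16
  J1 runs 4 units, time = 20
  J2 runs 3 units, time = 23
  J3 runs 4 units, time = 27
  J4 runs 4 units, time = 31
  J1 runs 4 units, time = 35
  J3 runs 4 units, time = 39
  J4 runs 1 units, time = 40
  J1 runs 2 units, time = 42
  J3 runs 3 units, time = 45
Finish times: [42, 23, 45, 40]
Average turnaround = 150/4 = 37.5

37.5


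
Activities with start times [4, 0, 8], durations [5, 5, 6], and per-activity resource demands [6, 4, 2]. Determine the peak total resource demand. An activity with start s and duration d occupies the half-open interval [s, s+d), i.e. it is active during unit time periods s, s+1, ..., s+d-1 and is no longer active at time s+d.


Each activity i is active on [start_i, start_i + duration_i).
Compute total resource usage per time slot:
  t=0: active resources = [4], total = 4
  t=1: active resources = [4], total = 4
  t=2: active resources = [4], total = 4
  t=3: active resources = [4], total = 4
  t=4: active resources = [6, 4], total = 10
  t=5: active resources = [6], total = 6
  t=6: active resources = [6], total = 6
  t=7: active resources = [6], total = 6
  t=8: active resources = [6, 2], total = 8
  t=9: active resources = [2], total = 2
  t=10: active resources = [2], total = 2
  t=11: active resources = [2], total = 2
  t=12: active resources = [2], total = 2
  t=13: active resources = [2], total = 2
Peak resource demand = 10

10


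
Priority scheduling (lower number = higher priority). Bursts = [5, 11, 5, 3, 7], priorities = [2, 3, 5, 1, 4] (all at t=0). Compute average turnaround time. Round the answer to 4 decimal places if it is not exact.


Sort by priority (ascending = highest first):
Order: [(1, 3), (2, 5), (3, 11), (4, 7), (5, 5)]
Completion times:
  Priority 1, burst=3, C=3
  Priority 2, burst=5, C=8
  Priority 3, burst=11, C=19
  Priority 4, burst=7, C=26
  Priority 5, burst=5, C=31
Average turnaround = 87/5 = 17.4

17.4


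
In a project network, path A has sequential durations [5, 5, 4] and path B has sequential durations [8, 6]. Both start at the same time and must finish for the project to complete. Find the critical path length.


Path A total = 5 + 5 + 4 = 14
Path B total = 8 + 6 = 14
Critical path = longest path = max(14, 14) = 14

14


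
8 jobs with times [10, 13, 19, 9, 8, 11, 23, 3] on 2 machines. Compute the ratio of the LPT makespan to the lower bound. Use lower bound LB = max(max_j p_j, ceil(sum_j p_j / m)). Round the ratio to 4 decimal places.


LPT order: [23, 19, 13, 11, 10, 9, 8, 3]
Machine loads after assignment: [46, 50]
LPT makespan = 50
Lower bound = max(max_job, ceil(total/2)) = max(23, 48) = 48
Ratio = 50 / 48 = 1.0417

1.0417


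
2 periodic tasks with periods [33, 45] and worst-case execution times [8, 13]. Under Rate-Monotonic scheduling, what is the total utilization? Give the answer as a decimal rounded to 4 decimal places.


Compute individual utilizations (exact fractions):
  Task 1: C/T = 8/33 (approx. 0.2424)
  Task 2: C/T = 13/45 (approx. 0.2889)
Total utilization U = 8/33 + 13/45 = 263/495
Rounded to 4 decimal places: U = 0.5313
RM (Liu & Layland) bound for 2 tasks = 0.828427; compare with U = 263/495 (approx. 0.531313)
U <= bound, so schedulable by RM sufficient condition.

0.5313


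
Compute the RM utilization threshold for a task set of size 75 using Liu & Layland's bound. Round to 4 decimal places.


Compute 2^(1/75) = 1.0092848012
Subtract 1: 1.0092848012 - 1 = 0.0092848012
Multiply by n: 75 * 0.0092848012 = 0.6963600900
Round to 4 dp: 0.6964

0.6964


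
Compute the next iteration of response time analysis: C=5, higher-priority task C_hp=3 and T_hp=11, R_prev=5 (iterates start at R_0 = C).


R_next = C + ceil(R_prev / T_hp) * C_hp
ceil(5 / 11) = ceil(0.4545) = 1
Interference = 1 * 3 = 3
R_next = 5 + 3 = 8

8


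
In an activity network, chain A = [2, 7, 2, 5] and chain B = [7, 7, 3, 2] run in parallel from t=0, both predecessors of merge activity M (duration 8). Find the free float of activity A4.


ES(A4) = sum of predecessors on chain A = 11
EF(A4) = ES + duration = 11 + 5 = 16
Successor of A4 is M. ES(M) = max(sum(A), sum(B)) = max(16, 19) = 19
Free float = ES(successor) - EF(current) = 19 - 16 = 3

3


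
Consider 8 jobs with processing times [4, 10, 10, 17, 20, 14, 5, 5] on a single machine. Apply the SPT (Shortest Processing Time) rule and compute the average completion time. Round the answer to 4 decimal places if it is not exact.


Sort jobs by processing time (SPT order): [4, 5, 5, 10, 10, 14, 17, 20]
Compute completion times sequentially:
  Job 1: processing = 4, completes at 4
  Job 2: processing = 5, completes at 9
  Job 3: processing = 5, completes at 14
  Job 4: processing = 10, completes at 24
  Job 5: processing = 10, completes at 34
  Job 6: processing = 14, completes at 48
  Job 7: processing = 17, completes at 65
  Job 8: processing = 20, completes at 85
Sum of completion times = 283
Average completion time = 283/8 = 35.375

35.375


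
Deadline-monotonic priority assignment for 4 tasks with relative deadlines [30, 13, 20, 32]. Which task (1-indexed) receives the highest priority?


Sort tasks by relative deadline (ascending):
  Task 2: deadline = 13
  Task 3: deadline = 20
  Task 1: deadline = 30
  Task 4: deadline = 32
Priority order (highest first): [2, 3, 1, 4]
Highest priority task = 2

2


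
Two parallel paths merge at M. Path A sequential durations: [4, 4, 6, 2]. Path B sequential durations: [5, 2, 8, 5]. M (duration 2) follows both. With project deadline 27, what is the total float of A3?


Forward pass: ES(A3) = sum of predecessors on chain A = 8
EF = ES + duration = 8 + 6 = 14
Backward pass: LF(M) = deadline = 27; LS(M) = 27 - 2 = 25
LF(A3) = LS(M) - sum(successors on chain A) = 25 - 2 = 23
LS = LF - duration = 23 - 6 = 17
Total float = LS - ES = 17 - 8 = 9

9


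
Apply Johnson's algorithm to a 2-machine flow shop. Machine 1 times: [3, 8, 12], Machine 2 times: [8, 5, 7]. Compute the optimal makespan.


Apply Johnson's rule:
  Group 1 (a <= b): [(1, 3, 8)]
  Group 2 (a > b): [(3, 12, 7), (2, 8, 5)]
Optimal job order: [1, 3, 2]
Schedule:
  Job 1: M1 done at 3, M2 done at 11
  Job 3: M1 done at 15, M2 done at 22
  Job 2: M1 done at 23, M2 done at 28
Makespan = 28

28


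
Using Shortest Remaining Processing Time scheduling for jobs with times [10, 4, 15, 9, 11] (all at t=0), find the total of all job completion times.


Since all jobs arrive at t=0, SRPT equals SPT ordering.
SPT order: [4, 9, 10, 11, 15]
Completion times:
  Job 1: p=4, C=4
  Job 2: p=9, C=13
  Job 3: p=10, C=23
  Job 4: p=11, C=34
  Job 5: p=15, C=49
Total completion time = 4 + 13 + 23 + 34 + 49 = 123

123


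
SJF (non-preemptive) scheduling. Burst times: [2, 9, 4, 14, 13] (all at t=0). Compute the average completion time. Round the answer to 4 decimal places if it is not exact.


SJF order (ascending): [2, 4, 9, 13, 14]
Completion times:
  Job 1: burst=2, C=2
  Job 2: burst=4, C=6
  Job 3: burst=9, C=15
  Job 4: burst=13, C=28
  Job 5: burst=14, C=42
Average completion = 93/5 = 18.6

18.6


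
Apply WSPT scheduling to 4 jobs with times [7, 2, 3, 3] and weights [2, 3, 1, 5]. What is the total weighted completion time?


Compute p/w ratios and sort ascending (WSPT): [(3, 5), (2, 3), (3, 1), (7, 2)]
Compute weighted completion times:
  Job (p=3,w=5): C=3, w*C=5*3=15
  Job (p=2,w=3): C=5, w*C=3*5=15
  Job (p=3,w=1): C=8, w*C=1*8=8
  Job (p=7,w=2): C=15, w*C=2*15=30
Total weighted completion time = 68

68


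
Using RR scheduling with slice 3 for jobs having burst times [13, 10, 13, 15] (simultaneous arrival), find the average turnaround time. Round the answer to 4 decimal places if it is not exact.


Time quantum = 3
Execution trace:
  J1 runs 3 units, time = 3
  J2 runs 3 units, time = 6
  J3 runs 3 units, time = 9
  J4 runs 3 units, time = 12
  J1 runs 3 units, time = 15
  J2 runs 3 units, time = 18
  J3 runs 3 units, time = 21
  J4 runs 3 units, time = 24
  J1 runs 3 units, time = 27
  J2 runs 3 units, time = 30
  J3 runs 3 units, time = 33
  J4 runs 3 units, time = 36
  J1 runs 3 units, time = 39
  J2 runs 1 units, time = 40
  J3 runs 3 units, time = 43
  J4 runs 3 units, time = 46
  J1 runs 1 units, time = 47
  J3 runs 1 units, time = 48
  J4 runs 3 units, time = 51
Finish times: [47, 40, 48, 51]
Average turnaround = 186/4 = 46.5

46.5


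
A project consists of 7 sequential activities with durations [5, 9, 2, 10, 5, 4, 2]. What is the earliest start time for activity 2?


Activity 2 starts after activities 1 through 1 complete.
Predecessor durations: [5]
ES = 5 = 5

5


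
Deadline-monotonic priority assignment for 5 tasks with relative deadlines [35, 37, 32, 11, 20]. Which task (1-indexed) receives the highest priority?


Sort tasks by relative deadline (ascending):
  Task 4: deadline = 11
  Task 5: deadline = 20
  Task 3: deadline = 32
  Task 1: deadline = 35
  Task 2: deadline = 37
Priority order (highest first): [4, 5, 3, 1, 2]
Highest priority task = 4

4


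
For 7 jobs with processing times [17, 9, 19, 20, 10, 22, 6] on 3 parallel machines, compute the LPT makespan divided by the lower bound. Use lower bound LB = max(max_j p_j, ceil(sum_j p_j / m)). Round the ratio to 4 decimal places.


LPT order: [22, 20, 19, 17, 10, 9, 6]
Machine loads after assignment: [31, 36, 36]
LPT makespan = 36
Lower bound = max(max_job, ceil(total/3)) = max(22, 35) = 35
Ratio = 36 / 35 = 1.0286

1.0286


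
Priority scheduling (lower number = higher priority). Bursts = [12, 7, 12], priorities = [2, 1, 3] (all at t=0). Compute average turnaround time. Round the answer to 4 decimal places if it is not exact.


Sort by priority (ascending = highest first):
Order: [(1, 7), (2, 12), (3, 12)]
Completion times:
  Priority 1, burst=7, C=7
  Priority 2, burst=12, C=19
  Priority 3, burst=12, C=31
Average turnaround = 57/3 = 19.0

19.0


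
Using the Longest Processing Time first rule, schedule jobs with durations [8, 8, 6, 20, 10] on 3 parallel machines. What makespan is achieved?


Sort jobs in decreasing order (LPT): [20, 10, 8, 8, 6]
Assign each job to the least loaded machine:
  Machine 1: jobs [20], load = 20
  Machine 2: jobs [10, 6], load = 16
  Machine 3: jobs [8, 8], load = 16
Makespan = max load = 20

20


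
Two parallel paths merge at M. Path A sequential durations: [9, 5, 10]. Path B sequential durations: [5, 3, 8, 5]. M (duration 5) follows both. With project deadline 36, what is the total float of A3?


Forward pass: ES(A3) = sum of predecessors on chain A = 14
EF = ES + duration = 14 + 10 = 24
Backward pass: LF(M) = deadline = 36; LS(M) = 36 - 5 = 31
LF(A3) = LS(M) - sum(successors on chain A) = 31 - 0 = 31
LS = LF - duration = 31 - 10 = 21
Total float = LS - ES = 21 - 14 = 7

7


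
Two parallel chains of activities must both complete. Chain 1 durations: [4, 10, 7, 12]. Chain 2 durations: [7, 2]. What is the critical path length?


Path A total = 4 + 10 + 7 + 12 = 33
Path B total = 7 + 2 = 9
Critical path = longest path = max(33, 9) = 33

33


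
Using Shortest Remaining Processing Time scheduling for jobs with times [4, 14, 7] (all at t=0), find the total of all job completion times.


Since all jobs arrive at t=0, SRPT equals SPT ordering.
SPT order: [4, 7, 14]
Completion times:
  Job 1: p=4, C=4
  Job 2: p=7, C=11
  Job 3: p=14, C=25
Total completion time = 4 + 11 + 25 = 40

40


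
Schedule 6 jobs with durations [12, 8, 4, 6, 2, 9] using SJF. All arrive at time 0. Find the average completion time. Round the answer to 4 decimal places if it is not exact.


SJF order (ascending): [2, 4, 6, 8, 9, 12]
Completion times:
  Job 1: burst=2, C=2
  Job 2: burst=4, C=6
  Job 3: burst=6, C=12
  Job 4: burst=8, C=20
  Job 5: burst=9, C=29
  Job 6: burst=12, C=41
Average completion = 110/6 = 18.3333

18.3333


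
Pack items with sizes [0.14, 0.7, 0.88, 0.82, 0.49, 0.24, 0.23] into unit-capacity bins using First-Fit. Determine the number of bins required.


Place items sequentially using First-Fit:
  Item 0.14 -> new Bin 1
  Item 0.7 -> Bin 1 (now 0.84)
  Item 0.88 -> new Bin 2
  Item 0.82 -> new Bin 3
  Item 0.49 -> new Bin 4
  Item 0.24 -> Bin 4 (now 0.73)
  Item 0.23 -> Bin 4 (now 0.96)
Total bins used = 4

4


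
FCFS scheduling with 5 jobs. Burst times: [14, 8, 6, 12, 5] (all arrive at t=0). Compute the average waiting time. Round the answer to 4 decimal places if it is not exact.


FCFS order (as given): [14, 8, 6, 12, 5]
Waiting times:
  Job 1: wait = 0
  Job 2: wait = 14
  Job 3: wait = 22
  Job 4: wait = 28
  Job 5: wait = 40
Sum of waiting times = 104
Average waiting time = 104/5 = 20.8

20.8


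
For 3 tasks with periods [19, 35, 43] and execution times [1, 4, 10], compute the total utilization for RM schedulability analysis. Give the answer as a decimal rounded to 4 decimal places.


Compute individual utilizations (exact fractions):
  Task 1: C/T = 1/19 (approx. 0.0526)
  Task 2: C/T = 4/35 (approx. 0.1143)
  Task 3: C/T = 10/43 (approx. 0.2326)
Total utilization U = 1/19 + 4/35 + 10/43 = 11423/28595
Rounded to 4 decimal places: U = 0.3995
RM (Liu & Layland) bound for 3 tasks = 0.779763; compare with U = 11423/28595 (approx. 0.399475)
U <= bound, so schedulable by RM sufficient condition.

0.3995


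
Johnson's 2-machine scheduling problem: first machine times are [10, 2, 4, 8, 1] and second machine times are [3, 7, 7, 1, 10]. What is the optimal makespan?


Apply Johnson's rule:
  Group 1 (a <= b): [(5, 1, 10), (2, 2, 7), (3, 4, 7)]
  Group 2 (a > b): [(1, 10, 3), (4, 8, 1)]
Optimal job order: [5, 2, 3, 1, 4]
Schedule:
  Job 5: M1 done at 1, M2 done at 11
  Job 2: M1 done at 3, M2 done at 18
  Job 3: M1 done at 7, M2 done at 25
  Job 1: M1 done at 17, M2 done at 28
  Job 4: M1 done at 25, M2 done at 29
Makespan = 29

29


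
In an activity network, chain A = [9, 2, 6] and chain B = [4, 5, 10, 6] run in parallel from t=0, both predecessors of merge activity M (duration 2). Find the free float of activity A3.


ES(A3) = sum of predecessors on chain A = 11
EF(A3) = ES + duration = 11 + 6 = 17
Successor of A3 is M. ES(M) = max(sum(A), sum(B)) = max(17, 25) = 25
Free float = ES(successor) - EF(current) = 25 - 17 = 8

8


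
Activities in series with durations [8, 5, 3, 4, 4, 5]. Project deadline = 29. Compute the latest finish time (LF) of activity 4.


LF(activity 4) = deadline - sum of successor durations
Successors: activities 5 through 6 with durations [4, 5]
Sum of successor durations = 9
LF = 29 - 9 = 20

20


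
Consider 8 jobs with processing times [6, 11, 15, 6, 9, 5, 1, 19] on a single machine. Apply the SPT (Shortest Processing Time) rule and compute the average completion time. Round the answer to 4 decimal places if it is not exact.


Sort jobs by processing time (SPT order): [1, 5, 6, 6, 9, 11, 15, 19]
Compute completion times sequentially:
  Job 1: processing = 1, completes at 1
  Job 2: processing = 5, completes at 6
  Job 3: processing = 6, completes at 12
  Job 4: processing = 6, completes at 18
  Job 5: processing = 9, completes at 27
  Job 6: processing = 11, completes at 38
  Job 7: processing = 15, completes at 53
  Job 8: processing = 19, completes at 72
Sum of completion times = 227
Average completion time = 227/8 = 28.375

28.375


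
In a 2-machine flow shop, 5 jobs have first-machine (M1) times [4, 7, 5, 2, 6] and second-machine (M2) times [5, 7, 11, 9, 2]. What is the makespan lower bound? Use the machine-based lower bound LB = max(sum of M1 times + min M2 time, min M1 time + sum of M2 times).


LB1 = sum(M1 times) + min(M2 times) = 24 + 2 = 26
LB2 = min(M1 times) + sum(M2 times) = 2 + 34 = 36
Lower bound = max(LB1, LB2) = max(26, 36) = 36

36


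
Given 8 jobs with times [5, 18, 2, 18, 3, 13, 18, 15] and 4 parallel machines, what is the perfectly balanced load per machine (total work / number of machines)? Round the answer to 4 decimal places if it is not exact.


Total processing time = 5 + 18 + 2 + 18 + 3 + 13 + 18 + 15 = 92
Number of machines = 4
Ideal balanced load = 92 / 4 = 23.0

23.0


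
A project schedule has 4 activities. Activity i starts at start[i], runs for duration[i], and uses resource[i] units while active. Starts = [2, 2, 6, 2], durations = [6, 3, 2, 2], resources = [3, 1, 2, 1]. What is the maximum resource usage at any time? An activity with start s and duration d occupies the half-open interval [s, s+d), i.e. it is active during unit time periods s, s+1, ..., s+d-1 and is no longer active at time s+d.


Each activity i is active on [start_i, start_i + duration_i).
Compute total resource usage per time slot:
  t=0: active resources = [], total = 0
  t=1: active resources = [], total = 0
  t=2: active resources = [3, 1, 1], total = 5
  t=3: active resources = [3, 1, 1], total = 5
  t=4: active resources = [3, 1], total = 4
  t=5: active resources = [3], total = 3
  t=6: active resources = [3, 2], total = 5
  t=7: active resources = [3, 2], total = 5
Peak resource demand = 5

5


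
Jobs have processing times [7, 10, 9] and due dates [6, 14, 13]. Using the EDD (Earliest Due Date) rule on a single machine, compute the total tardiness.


Sort by due date (EDD order): [(7, 6), (9, 13), (10, 14)]
Compute completion times and tardiness:
  Job 1: p=7, d=6, C=7, tardiness=max(0,7-6)=1
  Job 2: p=9, d=13, C=16, tardiness=max(0,16-13)=3
  Job 3: p=10, d=14, C=26, tardiness=max(0,26-14)=12
Total tardiness = 16

16


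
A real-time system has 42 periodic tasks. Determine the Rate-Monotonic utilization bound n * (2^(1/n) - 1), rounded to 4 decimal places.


Compute 2^(1/42) = 1.0166404394
Subtract 1: 1.0166404394 - 1 = 0.0166404394
Multiply by n: 42 * 0.0166404394 = 0.6988984548
Round to 4 dp: 0.6989

0.6989


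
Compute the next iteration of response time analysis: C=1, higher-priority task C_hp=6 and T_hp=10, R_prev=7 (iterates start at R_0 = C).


R_next = C + ceil(R_prev / T_hp) * C_hp
ceil(7 / 10) = ceil(0.7) = 1
Interference = 1 * 6 = 6
R_next = 1 + 6 = 7
R_next = R_prev, so the iteration has converged (response time = 7).

7


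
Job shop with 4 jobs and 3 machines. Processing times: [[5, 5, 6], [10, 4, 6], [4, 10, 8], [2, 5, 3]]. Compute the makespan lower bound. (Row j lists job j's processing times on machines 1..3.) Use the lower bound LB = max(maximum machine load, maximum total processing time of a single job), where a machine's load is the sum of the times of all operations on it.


Machine loads:
  Machine 1: 5 + 10 + 4 + 2 = 21
  Machine 2: 5 + 4 + 10 + 5 = 24
  Machine 3: 6 + 6 + 8 + 3 = 23
Max machine load = 24
Job totals:
  Job 1: 16
  Job 2: 20
  Job 3: 22
  Job 4: 10
Max job total = 22
Lower bound = max(24, 22) = 24

24


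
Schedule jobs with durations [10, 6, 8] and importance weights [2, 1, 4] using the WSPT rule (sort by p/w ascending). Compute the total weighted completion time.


Compute p/w ratios and sort ascending (WSPT): [(8, 4), (10, 2), (6, 1)]
Compute weighted completion times:
  Job (p=8,w=4): C=8, w*C=4*8=32
  Job (p=10,w=2): C=18, w*C=2*18=36
  Job (p=6,w=1): C=24, w*C=1*24=24
Total weighted completion time = 92

92


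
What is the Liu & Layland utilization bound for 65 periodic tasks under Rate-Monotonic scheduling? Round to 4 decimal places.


Compute 2^(1/65) = 1.0107208638
Subtract 1: 1.0107208638 - 1 = 0.0107208638
Multiply by n: 65 * 0.0107208638 = 0.6968561470
Round to 4 dp: 0.6969

0.6969


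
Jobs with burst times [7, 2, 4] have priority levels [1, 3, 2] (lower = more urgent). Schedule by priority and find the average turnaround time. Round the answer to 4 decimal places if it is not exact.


Sort by priority (ascending = highest first):
Order: [(1, 7), (2, 4), (3, 2)]
Completion times:
  Priority 1, burst=7, C=7
  Priority 2, burst=4, C=11
  Priority 3, burst=2, C=13
Average turnaround = 31/3 = 10.3333

10.3333


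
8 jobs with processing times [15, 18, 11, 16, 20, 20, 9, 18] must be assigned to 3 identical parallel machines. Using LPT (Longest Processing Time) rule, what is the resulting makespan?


Sort jobs in decreasing order (LPT): [20, 20, 18, 18, 16, 15, 11, 9]
Assign each job to the least loaded machine:
  Machine 1: jobs [20, 16, 9], load = 45
  Machine 2: jobs [20, 15, 11], load = 46
  Machine 3: jobs [18, 18], load = 36
Makespan = max load = 46

46


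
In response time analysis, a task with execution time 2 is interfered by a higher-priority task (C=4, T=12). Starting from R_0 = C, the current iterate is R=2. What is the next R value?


R_next = C + ceil(R_prev / T_hp) * C_hp
ceil(2 / 12) = ceil(0.1667) = 1
Interference = 1 * 4 = 4
R_next = 2 + 4 = 6

6


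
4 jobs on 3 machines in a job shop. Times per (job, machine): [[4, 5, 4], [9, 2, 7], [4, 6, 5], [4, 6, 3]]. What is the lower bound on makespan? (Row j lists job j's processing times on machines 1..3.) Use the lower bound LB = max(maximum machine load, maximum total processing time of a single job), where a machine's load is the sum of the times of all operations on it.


Machine loads:
  Machine 1: 4 + 9 + 4 + 4 = 21
  Machine 2: 5 + 2 + 6 + 6 = 19
  Machine 3: 4 + 7 + 5 + 3 = 19
Max machine load = 21
Job totals:
  Job 1: 13
  Job 2: 18
  Job 3: 15
  Job 4: 13
Max job total = 18
Lower bound = max(21, 18) = 21

21


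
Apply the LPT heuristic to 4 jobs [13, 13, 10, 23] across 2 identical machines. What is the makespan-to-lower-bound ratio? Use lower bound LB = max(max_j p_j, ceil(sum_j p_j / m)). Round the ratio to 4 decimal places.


LPT order: [23, 13, 13, 10]
Machine loads after assignment: [33, 26]
LPT makespan = 33
Lower bound = max(max_job, ceil(total/2)) = max(23, 30) = 30
Ratio = 33 / 30 = 1.1

1.1


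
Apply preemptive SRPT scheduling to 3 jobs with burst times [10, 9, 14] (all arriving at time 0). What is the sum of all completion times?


Since all jobs arrive at t=0, SRPT equals SPT ordering.
SPT order: [9, 10, 14]
Completion times:
  Job 1: p=9, C=9
  Job 2: p=10, C=19
  Job 3: p=14, C=33
Total completion time = 9 + 19 + 33 = 61

61


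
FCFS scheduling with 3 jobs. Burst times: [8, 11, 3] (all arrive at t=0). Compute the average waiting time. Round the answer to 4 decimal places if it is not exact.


FCFS order (as given): [8, 11, 3]
Waiting times:
  Job 1: wait = 0
  Job 2: wait = 8
  Job 3: wait = 19
Sum of waiting times = 27
Average waiting time = 27/3 = 9.0

9.0


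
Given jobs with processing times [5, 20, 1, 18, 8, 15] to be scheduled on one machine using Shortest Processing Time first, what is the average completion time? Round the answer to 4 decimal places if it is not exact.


Sort jobs by processing time (SPT order): [1, 5, 8, 15, 18, 20]
Compute completion times sequentially:
  Job 1: processing = 1, completes at 1
  Job 2: processing = 5, completes at 6
  Job 3: processing = 8, completes at 14
  Job 4: processing = 15, completes at 29
  Job 5: processing = 18, completes at 47
  Job 6: processing = 20, completes at 67
Sum of completion times = 164
Average completion time = 164/6 = 27.3333

27.3333


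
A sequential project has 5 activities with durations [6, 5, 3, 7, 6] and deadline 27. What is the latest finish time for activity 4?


LF(activity 4) = deadline - sum of successor durations
Successors: activities 5 through 5 with durations [6]
Sum of successor durations = 6
LF = 27 - 6 = 21

21


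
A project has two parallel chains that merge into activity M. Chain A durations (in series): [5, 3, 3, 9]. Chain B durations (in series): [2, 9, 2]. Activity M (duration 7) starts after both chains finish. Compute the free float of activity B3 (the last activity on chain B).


ES(B3) = sum of predecessors on chain B = 11
EF(B3) = ES + duration = 11 + 2 = 13
Successor of B3 is M. ES(M) = max(sum(A), sum(B)) = max(20, 13) = 20
Free float = ES(successor) - EF(current) = 20 - 13 = 7

7


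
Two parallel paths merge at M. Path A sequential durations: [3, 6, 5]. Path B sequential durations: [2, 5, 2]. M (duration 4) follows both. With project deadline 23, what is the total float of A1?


Forward pass: ES(A1) = sum of predecessors on chain A = 0
EF = ES + duration = 0 + 3 = 3
Backward pass: LF(M) = deadline = 23; LS(M) = 23 - 4 = 19
LF(A1) = LS(M) - sum(successors on chain A) = 19 - 11 = 8
LS = LF - duration = 8 - 3 = 5
Total float = LS - ES = 5 - 0 = 5

5


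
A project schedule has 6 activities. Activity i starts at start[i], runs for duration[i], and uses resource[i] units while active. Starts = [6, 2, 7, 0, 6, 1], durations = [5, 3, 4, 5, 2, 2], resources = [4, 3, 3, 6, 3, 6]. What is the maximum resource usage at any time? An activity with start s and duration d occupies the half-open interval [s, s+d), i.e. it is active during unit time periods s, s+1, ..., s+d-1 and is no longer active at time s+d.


Each activity i is active on [start_i, start_i + duration_i).
Compute total resource usage per time slot:
  t=0: active resources = [6], total = 6
  t=1: active resources = [6, 6], total = 12
  t=2: active resources = [3, 6, 6], total = 15
  t=3: active resources = [3, 6], total = 9
  t=4: active resources = [3, 6], total = 9
  t=5: active resources = [], total = 0
  t=6: active resources = [4, 3], total = 7
  t=7: active resources = [4, 3, 3], total = 10
  t=8: active resources = [4, 3], total = 7
  t=9: active resources = [4, 3], total = 7
  t=10: active resources = [4, 3], total = 7
Peak resource demand = 15

15
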